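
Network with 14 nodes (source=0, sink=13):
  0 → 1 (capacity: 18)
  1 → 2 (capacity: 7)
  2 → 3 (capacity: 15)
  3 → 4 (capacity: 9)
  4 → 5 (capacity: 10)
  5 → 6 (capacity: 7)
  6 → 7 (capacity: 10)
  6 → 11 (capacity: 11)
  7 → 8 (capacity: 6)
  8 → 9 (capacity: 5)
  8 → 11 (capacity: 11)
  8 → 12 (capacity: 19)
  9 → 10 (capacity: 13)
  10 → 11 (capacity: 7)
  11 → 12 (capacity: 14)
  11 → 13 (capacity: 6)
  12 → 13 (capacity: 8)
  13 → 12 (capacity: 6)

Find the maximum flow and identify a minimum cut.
Max flow = 7, Min cut edges: (5,6)

Maximum flow: 7
Minimum cut: (5,6)
Partition: S = [0, 1, 2, 3, 4, 5], T = [6, 7, 8, 9, 10, 11, 12, 13]

Max-flow min-cut theorem verified: both equal 7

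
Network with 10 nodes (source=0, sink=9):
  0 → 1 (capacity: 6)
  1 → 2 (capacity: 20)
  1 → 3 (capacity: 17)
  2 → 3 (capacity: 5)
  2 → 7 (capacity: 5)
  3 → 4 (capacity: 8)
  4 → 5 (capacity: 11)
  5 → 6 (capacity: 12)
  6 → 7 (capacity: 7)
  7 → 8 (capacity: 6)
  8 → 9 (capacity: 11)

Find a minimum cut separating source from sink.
Min cut value = 6, edges: (7,8)

Min cut value: 6
Partition: S = [0, 1, 2, 3, 4, 5, 6, 7], T = [8, 9]
Cut edges: (7,8)

By max-flow min-cut theorem, max flow = min cut = 6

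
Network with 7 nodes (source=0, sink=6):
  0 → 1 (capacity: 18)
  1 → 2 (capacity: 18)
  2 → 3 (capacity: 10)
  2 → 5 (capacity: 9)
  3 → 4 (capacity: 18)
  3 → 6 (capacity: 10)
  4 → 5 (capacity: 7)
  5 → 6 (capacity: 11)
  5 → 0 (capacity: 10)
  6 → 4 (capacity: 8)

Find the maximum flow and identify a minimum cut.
Max flow = 18, Min cut edges: (1,2)

Maximum flow: 18
Minimum cut: (1,2)
Partition: S = [0, 1], T = [2, 3, 4, 5, 6]

Max-flow min-cut theorem verified: both equal 18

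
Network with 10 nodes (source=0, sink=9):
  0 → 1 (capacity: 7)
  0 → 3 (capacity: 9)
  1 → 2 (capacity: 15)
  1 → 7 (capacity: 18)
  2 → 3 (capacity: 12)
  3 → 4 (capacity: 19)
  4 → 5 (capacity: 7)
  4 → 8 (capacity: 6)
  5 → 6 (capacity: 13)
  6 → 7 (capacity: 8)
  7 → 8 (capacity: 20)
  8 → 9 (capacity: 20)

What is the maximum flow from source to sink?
Maximum flow = 16

Max flow: 16

Flow assignment:
  0 → 1: 7/7
  0 → 3: 9/9
  1 → 7: 7/18
  3 → 4: 9/19
  4 → 5: 3/7
  4 → 8: 6/6
  5 → 6: 3/13
  6 → 7: 3/8
  7 → 8: 10/20
  8 → 9: 16/20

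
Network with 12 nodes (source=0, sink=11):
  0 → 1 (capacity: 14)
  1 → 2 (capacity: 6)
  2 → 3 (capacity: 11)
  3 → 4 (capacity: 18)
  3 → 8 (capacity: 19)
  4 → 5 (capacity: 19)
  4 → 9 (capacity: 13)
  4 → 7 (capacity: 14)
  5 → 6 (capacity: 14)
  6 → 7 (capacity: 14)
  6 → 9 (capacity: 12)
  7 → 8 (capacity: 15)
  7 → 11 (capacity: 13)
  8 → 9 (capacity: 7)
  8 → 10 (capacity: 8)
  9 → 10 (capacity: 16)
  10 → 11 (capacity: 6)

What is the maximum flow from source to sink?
Maximum flow = 6

Max flow: 6

Flow assignment:
  0 → 1: 6/14
  1 → 2: 6/6
  2 → 3: 6/11
  3 → 4: 6/18
  4 → 7: 6/14
  7 → 11: 6/13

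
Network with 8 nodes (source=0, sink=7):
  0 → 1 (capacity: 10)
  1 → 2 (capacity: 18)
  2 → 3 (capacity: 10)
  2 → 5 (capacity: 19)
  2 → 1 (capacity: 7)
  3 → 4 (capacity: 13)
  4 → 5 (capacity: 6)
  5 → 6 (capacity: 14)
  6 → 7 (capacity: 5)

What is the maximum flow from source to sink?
Maximum flow = 5

Max flow: 5

Flow assignment:
  0 → 1: 5/10
  1 → 2: 5/18
  2 → 5: 5/19
  5 → 6: 5/14
  6 → 7: 5/5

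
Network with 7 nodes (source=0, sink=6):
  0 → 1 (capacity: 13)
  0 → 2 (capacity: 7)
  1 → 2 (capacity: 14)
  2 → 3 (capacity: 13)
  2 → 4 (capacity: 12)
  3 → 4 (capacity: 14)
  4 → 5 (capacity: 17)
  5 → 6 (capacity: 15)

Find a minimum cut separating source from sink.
Min cut value = 15, edges: (5,6)

Min cut value: 15
Partition: S = [0, 1, 2, 3, 4, 5], T = [6]
Cut edges: (5,6)

By max-flow min-cut theorem, max flow = min cut = 15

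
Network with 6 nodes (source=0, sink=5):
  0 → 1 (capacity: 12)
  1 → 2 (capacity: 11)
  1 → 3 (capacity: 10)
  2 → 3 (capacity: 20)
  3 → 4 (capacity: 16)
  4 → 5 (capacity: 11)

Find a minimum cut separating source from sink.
Min cut value = 11, edges: (4,5)

Min cut value: 11
Partition: S = [0, 1, 2, 3, 4], T = [5]
Cut edges: (4,5)

By max-flow min-cut theorem, max flow = min cut = 11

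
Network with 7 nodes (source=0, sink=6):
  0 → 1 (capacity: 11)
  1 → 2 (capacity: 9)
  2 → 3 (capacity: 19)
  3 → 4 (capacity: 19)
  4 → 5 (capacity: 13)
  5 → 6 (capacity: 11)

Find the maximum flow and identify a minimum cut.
Max flow = 9, Min cut edges: (1,2)

Maximum flow: 9
Minimum cut: (1,2)
Partition: S = [0, 1], T = [2, 3, 4, 5, 6]

Max-flow min-cut theorem verified: both equal 9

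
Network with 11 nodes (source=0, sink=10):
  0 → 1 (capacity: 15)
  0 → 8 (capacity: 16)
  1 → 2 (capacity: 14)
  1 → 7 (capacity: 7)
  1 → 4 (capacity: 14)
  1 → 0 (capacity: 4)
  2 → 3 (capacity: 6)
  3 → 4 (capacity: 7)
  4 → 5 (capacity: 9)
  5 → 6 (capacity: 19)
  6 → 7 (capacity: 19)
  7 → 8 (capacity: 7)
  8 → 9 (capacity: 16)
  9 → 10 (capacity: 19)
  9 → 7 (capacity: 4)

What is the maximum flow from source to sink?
Maximum flow = 16

Max flow: 16

Flow assignment:
  0 → 1: 7/15
  0 → 8: 9/16
  1 → 4: 7/14
  4 → 5: 7/9
  5 → 6: 7/19
  6 → 7: 7/19
  7 → 8: 7/7
  8 → 9: 16/16
  9 → 10: 16/19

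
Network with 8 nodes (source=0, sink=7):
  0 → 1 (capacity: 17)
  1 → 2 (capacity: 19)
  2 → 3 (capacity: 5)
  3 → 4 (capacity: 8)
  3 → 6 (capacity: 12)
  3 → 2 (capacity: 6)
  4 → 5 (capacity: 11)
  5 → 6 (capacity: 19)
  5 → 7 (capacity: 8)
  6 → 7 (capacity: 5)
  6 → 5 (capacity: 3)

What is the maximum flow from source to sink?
Maximum flow = 5

Max flow: 5

Flow assignment:
  0 → 1: 5/17
  1 → 2: 5/19
  2 → 3: 5/5
  3 → 6: 5/12
  6 → 7: 5/5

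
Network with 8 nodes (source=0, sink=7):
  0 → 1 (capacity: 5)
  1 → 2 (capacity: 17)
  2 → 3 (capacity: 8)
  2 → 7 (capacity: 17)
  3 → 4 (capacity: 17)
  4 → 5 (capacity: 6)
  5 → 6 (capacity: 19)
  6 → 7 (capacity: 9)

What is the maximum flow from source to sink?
Maximum flow = 5

Max flow: 5

Flow assignment:
  0 → 1: 5/5
  1 → 2: 5/17
  2 → 7: 5/17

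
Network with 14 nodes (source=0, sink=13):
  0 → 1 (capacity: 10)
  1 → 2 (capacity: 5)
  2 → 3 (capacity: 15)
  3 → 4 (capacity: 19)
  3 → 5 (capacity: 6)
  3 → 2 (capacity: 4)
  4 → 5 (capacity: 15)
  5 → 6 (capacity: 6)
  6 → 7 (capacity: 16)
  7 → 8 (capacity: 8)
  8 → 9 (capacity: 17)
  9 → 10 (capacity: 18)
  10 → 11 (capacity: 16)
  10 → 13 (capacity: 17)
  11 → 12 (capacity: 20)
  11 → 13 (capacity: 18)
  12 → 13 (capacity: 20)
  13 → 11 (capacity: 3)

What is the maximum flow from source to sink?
Maximum flow = 5

Max flow: 5

Flow assignment:
  0 → 1: 5/10
  1 → 2: 5/5
  2 → 3: 5/15
  3 → 5: 5/6
  5 → 6: 5/6
  6 → 7: 5/16
  7 → 8: 5/8
  8 → 9: 5/17
  9 → 10: 5/18
  10 → 13: 5/17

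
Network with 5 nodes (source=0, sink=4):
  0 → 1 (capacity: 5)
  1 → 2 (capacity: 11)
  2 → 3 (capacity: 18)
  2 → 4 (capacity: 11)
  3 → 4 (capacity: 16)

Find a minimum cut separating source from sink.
Min cut value = 5, edges: (0,1)

Min cut value: 5
Partition: S = [0], T = [1, 2, 3, 4]
Cut edges: (0,1)

By max-flow min-cut theorem, max flow = min cut = 5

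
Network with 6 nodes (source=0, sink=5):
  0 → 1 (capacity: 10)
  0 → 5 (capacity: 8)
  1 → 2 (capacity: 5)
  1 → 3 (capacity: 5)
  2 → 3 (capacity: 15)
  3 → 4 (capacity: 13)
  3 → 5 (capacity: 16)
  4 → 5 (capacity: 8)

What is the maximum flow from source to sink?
Maximum flow = 18

Max flow: 18

Flow assignment:
  0 → 1: 10/10
  0 → 5: 8/8
  1 → 2: 5/5
  1 → 3: 5/5
  2 → 3: 5/15
  3 → 5: 10/16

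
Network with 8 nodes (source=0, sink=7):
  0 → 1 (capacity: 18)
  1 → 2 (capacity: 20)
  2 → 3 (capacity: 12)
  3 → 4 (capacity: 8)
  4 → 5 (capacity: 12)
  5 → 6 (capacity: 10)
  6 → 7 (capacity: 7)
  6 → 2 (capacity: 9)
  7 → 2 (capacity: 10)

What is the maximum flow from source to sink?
Maximum flow = 7

Max flow: 7

Flow assignment:
  0 → 1: 7/18
  1 → 2: 7/20
  2 → 3: 8/12
  3 → 4: 8/8
  4 → 5: 8/12
  5 → 6: 8/10
  6 → 7: 7/7
  6 → 2: 1/9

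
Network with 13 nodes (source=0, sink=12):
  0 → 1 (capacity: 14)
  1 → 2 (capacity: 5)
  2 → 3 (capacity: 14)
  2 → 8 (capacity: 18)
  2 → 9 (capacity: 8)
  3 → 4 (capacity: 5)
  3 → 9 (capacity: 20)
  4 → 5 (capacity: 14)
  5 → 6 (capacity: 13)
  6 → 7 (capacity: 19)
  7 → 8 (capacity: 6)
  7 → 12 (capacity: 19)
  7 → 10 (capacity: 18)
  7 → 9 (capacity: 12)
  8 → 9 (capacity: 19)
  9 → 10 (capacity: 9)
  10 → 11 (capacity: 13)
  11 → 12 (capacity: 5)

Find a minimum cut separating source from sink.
Min cut value = 5, edges: (1,2)

Min cut value: 5
Partition: S = [0, 1], T = [2, 3, 4, 5, 6, 7, 8, 9, 10, 11, 12]
Cut edges: (1,2)

By max-flow min-cut theorem, max flow = min cut = 5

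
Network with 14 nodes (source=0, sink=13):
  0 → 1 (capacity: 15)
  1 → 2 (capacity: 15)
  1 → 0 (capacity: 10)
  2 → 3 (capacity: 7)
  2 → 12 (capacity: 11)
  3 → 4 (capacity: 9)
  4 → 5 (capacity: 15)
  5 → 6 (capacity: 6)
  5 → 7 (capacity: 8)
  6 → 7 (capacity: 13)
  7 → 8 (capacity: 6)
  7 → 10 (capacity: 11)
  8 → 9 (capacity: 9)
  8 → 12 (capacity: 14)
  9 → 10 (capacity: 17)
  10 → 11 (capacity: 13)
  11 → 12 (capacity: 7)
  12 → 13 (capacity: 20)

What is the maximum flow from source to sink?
Maximum flow = 15

Max flow: 15

Flow assignment:
  0 → 1: 15/15
  1 → 2: 15/15
  2 → 3: 4/7
  2 → 12: 11/11
  3 → 4: 4/9
  4 → 5: 4/15
  5 → 7: 4/8
  7 → 8: 4/6
  8 → 12: 4/14
  12 → 13: 15/20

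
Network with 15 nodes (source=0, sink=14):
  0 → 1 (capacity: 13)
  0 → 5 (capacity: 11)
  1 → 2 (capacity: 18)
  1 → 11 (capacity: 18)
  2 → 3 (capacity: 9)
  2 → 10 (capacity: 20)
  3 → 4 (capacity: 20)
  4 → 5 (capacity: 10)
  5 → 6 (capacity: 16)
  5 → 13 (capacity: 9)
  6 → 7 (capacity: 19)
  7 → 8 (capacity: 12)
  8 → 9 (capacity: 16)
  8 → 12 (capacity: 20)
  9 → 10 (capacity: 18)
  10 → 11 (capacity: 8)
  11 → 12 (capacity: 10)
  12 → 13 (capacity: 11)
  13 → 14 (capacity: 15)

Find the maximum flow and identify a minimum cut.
Max flow = 15, Min cut edges: (13,14)

Maximum flow: 15
Minimum cut: (13,14)
Partition: S = [0, 1, 2, 3, 4, 5, 6, 7, 8, 9, 10, 11, 12, 13], T = [14]

Max-flow min-cut theorem verified: both equal 15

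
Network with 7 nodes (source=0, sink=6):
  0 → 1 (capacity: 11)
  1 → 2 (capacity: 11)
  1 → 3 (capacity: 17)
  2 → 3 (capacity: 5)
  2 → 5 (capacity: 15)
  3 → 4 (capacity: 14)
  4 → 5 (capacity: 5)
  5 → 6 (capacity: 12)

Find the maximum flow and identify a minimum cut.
Max flow = 11, Min cut edges: (0,1)

Maximum flow: 11
Minimum cut: (0,1)
Partition: S = [0], T = [1, 2, 3, 4, 5, 6]

Max-flow min-cut theorem verified: both equal 11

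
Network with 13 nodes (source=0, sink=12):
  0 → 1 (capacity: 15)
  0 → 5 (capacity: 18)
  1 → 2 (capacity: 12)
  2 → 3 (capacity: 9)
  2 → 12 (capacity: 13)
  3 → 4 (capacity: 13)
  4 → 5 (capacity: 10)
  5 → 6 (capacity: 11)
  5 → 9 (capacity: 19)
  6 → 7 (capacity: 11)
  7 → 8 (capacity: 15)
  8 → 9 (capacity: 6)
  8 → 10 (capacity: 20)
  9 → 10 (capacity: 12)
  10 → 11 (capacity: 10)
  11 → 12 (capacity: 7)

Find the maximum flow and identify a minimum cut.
Max flow = 19, Min cut edges: (1,2), (11,12)

Maximum flow: 19
Minimum cut: (1,2), (11,12)
Partition: S = [0, 1, 3, 4, 5, 6, 7, 8, 9, 10, 11], T = [2, 12]

Max-flow min-cut theorem verified: both equal 19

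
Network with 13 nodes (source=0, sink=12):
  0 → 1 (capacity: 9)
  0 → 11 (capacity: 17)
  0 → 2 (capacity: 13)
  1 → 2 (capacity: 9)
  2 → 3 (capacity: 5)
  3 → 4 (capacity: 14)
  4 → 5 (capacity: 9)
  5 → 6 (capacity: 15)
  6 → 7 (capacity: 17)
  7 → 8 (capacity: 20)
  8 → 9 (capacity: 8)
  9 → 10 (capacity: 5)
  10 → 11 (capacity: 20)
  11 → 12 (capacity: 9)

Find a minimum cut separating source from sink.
Min cut value = 9, edges: (11,12)

Min cut value: 9
Partition: S = [0, 1, 2, 3, 4, 5, 6, 7, 8, 9, 10, 11], T = [12]
Cut edges: (11,12)

By max-flow min-cut theorem, max flow = min cut = 9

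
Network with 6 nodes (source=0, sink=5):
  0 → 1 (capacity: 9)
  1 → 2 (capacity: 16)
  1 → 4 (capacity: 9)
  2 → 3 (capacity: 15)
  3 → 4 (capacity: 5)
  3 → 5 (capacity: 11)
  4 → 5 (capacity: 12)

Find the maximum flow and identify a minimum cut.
Max flow = 9, Min cut edges: (0,1)

Maximum flow: 9
Minimum cut: (0,1)
Partition: S = [0], T = [1, 2, 3, 4, 5]

Max-flow min-cut theorem verified: both equal 9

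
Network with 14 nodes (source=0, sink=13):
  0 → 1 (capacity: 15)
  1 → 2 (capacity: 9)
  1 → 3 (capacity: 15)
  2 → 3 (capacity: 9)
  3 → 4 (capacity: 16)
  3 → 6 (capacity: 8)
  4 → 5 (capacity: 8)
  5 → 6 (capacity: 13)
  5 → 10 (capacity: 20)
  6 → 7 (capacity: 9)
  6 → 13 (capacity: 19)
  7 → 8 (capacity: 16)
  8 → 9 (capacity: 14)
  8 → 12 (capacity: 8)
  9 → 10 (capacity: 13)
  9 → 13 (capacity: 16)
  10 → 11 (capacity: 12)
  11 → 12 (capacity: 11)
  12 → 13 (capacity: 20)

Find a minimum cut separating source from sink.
Min cut value = 15, edges: (0,1)

Min cut value: 15
Partition: S = [0], T = [1, 2, 3, 4, 5, 6, 7, 8, 9, 10, 11, 12, 13]
Cut edges: (0,1)

By max-flow min-cut theorem, max flow = min cut = 15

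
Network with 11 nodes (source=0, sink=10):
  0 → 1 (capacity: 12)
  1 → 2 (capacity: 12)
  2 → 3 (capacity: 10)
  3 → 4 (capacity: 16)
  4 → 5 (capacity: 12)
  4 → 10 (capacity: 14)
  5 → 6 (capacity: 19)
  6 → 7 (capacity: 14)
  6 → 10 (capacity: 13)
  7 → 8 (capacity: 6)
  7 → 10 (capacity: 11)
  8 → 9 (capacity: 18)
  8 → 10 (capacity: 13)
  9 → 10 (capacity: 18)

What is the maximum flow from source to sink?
Maximum flow = 10

Max flow: 10

Flow assignment:
  0 → 1: 10/12
  1 → 2: 10/12
  2 → 3: 10/10
  3 → 4: 10/16
  4 → 10: 10/14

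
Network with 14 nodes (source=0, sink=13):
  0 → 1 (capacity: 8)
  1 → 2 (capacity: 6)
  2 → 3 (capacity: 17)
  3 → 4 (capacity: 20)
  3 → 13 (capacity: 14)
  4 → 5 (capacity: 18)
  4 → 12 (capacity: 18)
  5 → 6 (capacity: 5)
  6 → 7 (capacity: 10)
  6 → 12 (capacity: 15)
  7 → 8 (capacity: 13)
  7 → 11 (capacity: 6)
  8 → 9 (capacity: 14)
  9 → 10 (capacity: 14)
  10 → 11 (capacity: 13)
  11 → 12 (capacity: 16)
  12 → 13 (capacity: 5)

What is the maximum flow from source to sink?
Maximum flow = 6

Max flow: 6

Flow assignment:
  0 → 1: 6/8
  1 → 2: 6/6
  2 → 3: 6/17
  3 → 13: 6/14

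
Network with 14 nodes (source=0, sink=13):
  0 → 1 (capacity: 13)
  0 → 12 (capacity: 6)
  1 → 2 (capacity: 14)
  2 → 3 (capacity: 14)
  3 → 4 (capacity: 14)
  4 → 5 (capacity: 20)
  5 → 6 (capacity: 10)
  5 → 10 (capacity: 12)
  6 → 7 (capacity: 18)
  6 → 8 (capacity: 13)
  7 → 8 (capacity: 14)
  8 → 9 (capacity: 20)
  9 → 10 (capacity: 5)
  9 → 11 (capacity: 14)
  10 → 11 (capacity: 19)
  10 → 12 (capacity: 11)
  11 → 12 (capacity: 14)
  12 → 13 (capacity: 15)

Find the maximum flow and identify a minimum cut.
Max flow = 15, Min cut edges: (12,13)

Maximum flow: 15
Minimum cut: (12,13)
Partition: S = [0, 1, 2, 3, 4, 5, 6, 7, 8, 9, 10, 11, 12], T = [13]

Max-flow min-cut theorem verified: both equal 15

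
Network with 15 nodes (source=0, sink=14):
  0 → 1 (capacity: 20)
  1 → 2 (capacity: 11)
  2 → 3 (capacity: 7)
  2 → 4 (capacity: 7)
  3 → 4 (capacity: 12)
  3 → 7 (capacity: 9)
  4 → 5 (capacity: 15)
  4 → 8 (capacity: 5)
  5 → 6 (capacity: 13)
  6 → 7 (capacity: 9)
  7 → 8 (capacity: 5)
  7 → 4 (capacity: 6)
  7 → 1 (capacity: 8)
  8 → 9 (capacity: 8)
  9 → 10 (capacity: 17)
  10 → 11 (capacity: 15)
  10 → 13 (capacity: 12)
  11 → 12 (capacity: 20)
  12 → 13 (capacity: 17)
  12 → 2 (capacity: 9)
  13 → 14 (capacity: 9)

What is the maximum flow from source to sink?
Maximum flow = 8

Max flow: 8

Flow assignment:
  0 → 1: 8/20
  1 → 2: 11/11
  2 → 3: 6/7
  2 → 4: 5/7
  3 → 7: 6/9
  4 → 8: 5/5
  7 → 8: 3/5
  7 → 1: 3/8
  8 → 9: 8/8
  9 → 10: 8/17
  10 → 13: 8/12
  13 → 14: 8/9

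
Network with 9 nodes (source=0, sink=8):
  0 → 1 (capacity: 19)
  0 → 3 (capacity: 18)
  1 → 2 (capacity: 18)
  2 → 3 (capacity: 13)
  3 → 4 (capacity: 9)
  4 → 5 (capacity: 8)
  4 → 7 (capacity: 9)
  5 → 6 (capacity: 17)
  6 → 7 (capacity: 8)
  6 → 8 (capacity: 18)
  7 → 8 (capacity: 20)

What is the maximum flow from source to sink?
Maximum flow = 9

Max flow: 9

Flow assignment:
  0 → 1: 9/19
  1 → 2: 9/18
  2 → 3: 9/13
  3 → 4: 9/9
  4 → 7: 9/9
  7 → 8: 9/20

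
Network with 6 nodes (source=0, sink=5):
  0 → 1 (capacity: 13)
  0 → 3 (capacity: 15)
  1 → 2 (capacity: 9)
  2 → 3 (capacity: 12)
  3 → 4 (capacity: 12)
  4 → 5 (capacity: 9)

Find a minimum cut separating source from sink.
Min cut value = 9, edges: (4,5)

Min cut value: 9
Partition: S = [0, 1, 2, 3, 4], T = [5]
Cut edges: (4,5)

By max-flow min-cut theorem, max flow = min cut = 9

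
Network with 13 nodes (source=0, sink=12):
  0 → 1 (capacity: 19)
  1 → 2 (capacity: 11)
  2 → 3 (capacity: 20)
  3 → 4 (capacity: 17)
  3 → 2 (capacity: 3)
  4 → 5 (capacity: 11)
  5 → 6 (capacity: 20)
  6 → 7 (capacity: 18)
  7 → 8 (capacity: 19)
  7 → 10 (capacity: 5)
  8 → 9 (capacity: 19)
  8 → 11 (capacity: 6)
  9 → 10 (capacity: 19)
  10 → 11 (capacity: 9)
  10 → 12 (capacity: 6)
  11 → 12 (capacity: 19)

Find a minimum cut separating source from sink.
Min cut value = 11, edges: (4,5)

Min cut value: 11
Partition: S = [0, 1, 2, 3, 4], T = [5, 6, 7, 8, 9, 10, 11, 12]
Cut edges: (4,5)

By max-flow min-cut theorem, max flow = min cut = 11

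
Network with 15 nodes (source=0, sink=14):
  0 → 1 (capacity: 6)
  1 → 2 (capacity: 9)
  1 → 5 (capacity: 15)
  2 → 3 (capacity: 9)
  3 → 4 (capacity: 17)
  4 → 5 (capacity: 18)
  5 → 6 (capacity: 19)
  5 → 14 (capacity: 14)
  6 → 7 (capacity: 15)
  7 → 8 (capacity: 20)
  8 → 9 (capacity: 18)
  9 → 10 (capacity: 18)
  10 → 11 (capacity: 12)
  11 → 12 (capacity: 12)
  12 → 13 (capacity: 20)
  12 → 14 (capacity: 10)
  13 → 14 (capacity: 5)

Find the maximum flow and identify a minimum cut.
Max flow = 6, Min cut edges: (0,1)

Maximum flow: 6
Minimum cut: (0,1)
Partition: S = [0], T = [1, 2, 3, 4, 5, 6, 7, 8, 9, 10, 11, 12, 13, 14]

Max-flow min-cut theorem verified: both equal 6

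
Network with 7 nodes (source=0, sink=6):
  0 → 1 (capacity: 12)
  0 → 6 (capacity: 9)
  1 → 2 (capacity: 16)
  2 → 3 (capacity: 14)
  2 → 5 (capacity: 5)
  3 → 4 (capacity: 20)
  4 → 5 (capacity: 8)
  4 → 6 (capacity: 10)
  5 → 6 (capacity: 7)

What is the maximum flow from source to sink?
Maximum flow = 21

Max flow: 21

Flow assignment:
  0 → 1: 12/12
  0 → 6: 9/9
  1 → 2: 12/16
  2 → 3: 7/14
  2 → 5: 5/5
  3 → 4: 7/20
  4 → 6: 7/10
  5 → 6: 5/7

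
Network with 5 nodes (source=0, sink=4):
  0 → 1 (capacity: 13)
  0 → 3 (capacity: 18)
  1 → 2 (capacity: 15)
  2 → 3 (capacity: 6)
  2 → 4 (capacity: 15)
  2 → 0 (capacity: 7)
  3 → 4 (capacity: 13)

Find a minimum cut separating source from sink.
Min cut value = 26, edges: (0,1), (3,4)

Min cut value: 26
Partition: S = [0, 3], T = [1, 2, 4]
Cut edges: (0,1), (3,4)

By max-flow min-cut theorem, max flow = min cut = 26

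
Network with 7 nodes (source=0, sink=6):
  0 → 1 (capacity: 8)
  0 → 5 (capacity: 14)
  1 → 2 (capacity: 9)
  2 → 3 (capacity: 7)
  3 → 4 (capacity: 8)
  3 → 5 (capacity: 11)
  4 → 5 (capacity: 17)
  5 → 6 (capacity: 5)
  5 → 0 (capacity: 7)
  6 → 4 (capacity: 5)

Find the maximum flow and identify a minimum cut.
Max flow = 5, Min cut edges: (5,6)

Maximum flow: 5
Minimum cut: (5,6)
Partition: S = [0, 1, 2, 3, 4, 5], T = [6]

Max-flow min-cut theorem verified: both equal 5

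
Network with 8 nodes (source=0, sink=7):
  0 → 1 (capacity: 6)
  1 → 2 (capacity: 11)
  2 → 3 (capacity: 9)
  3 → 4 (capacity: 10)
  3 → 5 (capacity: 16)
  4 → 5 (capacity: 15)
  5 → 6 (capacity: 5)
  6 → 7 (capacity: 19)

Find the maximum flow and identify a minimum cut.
Max flow = 5, Min cut edges: (5,6)

Maximum flow: 5
Minimum cut: (5,6)
Partition: S = [0, 1, 2, 3, 4, 5], T = [6, 7]

Max-flow min-cut theorem verified: both equal 5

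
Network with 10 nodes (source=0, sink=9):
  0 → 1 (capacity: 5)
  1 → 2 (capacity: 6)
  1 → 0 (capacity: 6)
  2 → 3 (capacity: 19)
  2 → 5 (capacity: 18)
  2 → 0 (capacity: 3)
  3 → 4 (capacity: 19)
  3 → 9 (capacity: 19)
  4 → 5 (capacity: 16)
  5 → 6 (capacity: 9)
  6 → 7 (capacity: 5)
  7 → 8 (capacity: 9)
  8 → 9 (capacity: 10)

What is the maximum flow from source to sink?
Maximum flow = 5

Max flow: 5

Flow assignment:
  0 → 1: 5/5
  1 → 2: 5/6
  2 → 3: 5/19
  3 → 9: 5/19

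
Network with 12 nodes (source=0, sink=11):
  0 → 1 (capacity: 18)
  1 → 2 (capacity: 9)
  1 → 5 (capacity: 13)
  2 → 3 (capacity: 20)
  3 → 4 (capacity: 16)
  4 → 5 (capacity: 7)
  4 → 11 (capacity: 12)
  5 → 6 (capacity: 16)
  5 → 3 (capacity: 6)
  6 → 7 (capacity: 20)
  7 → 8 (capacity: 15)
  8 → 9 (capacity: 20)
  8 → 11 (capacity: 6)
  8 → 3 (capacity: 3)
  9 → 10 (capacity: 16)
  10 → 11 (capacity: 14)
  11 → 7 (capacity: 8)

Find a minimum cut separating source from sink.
Min cut value = 18, edges: (0,1)

Min cut value: 18
Partition: S = [0], T = [1, 2, 3, 4, 5, 6, 7, 8, 9, 10, 11]
Cut edges: (0,1)

By max-flow min-cut theorem, max flow = min cut = 18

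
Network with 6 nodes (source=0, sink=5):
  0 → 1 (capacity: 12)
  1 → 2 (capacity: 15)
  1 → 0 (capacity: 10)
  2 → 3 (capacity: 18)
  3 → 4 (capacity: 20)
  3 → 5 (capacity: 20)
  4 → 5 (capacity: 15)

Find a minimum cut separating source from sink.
Min cut value = 12, edges: (0,1)

Min cut value: 12
Partition: S = [0], T = [1, 2, 3, 4, 5]
Cut edges: (0,1)

By max-flow min-cut theorem, max flow = min cut = 12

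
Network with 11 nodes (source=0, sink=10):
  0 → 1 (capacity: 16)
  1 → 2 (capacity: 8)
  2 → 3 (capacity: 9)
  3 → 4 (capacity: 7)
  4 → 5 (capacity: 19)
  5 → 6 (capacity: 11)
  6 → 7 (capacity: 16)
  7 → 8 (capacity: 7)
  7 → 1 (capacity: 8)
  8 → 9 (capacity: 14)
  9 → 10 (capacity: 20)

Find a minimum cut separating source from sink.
Min cut value = 7, edges: (7,8)

Min cut value: 7
Partition: S = [0, 1, 2, 3, 4, 5, 6, 7], T = [8, 9, 10]
Cut edges: (7,8)

By max-flow min-cut theorem, max flow = min cut = 7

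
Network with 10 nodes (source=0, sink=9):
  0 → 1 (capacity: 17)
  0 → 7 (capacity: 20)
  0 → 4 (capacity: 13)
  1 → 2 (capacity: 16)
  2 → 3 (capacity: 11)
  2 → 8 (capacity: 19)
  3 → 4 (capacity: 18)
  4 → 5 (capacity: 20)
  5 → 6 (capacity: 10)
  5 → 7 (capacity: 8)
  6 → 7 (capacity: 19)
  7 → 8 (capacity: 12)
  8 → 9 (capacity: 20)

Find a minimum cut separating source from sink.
Min cut value = 20, edges: (8,9)

Min cut value: 20
Partition: S = [0, 1, 2, 3, 4, 5, 6, 7, 8], T = [9]
Cut edges: (8,9)

By max-flow min-cut theorem, max flow = min cut = 20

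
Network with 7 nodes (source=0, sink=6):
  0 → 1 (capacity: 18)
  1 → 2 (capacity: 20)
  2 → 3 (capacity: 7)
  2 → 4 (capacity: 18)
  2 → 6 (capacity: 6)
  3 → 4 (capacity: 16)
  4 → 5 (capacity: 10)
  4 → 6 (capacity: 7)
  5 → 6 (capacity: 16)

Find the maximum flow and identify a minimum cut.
Max flow = 18, Min cut edges: (0,1)

Maximum flow: 18
Minimum cut: (0,1)
Partition: S = [0], T = [1, 2, 3, 4, 5, 6]

Max-flow min-cut theorem verified: both equal 18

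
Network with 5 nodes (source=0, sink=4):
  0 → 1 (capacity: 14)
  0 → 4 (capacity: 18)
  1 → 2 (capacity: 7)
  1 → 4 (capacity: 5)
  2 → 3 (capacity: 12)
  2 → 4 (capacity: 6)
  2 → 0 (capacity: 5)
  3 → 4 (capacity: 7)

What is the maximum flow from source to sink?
Maximum flow = 30

Max flow: 30

Flow assignment:
  0 → 1: 12/14
  0 → 4: 18/18
  1 → 2: 7/7
  1 → 4: 5/5
  2 → 3: 1/12
  2 → 4: 6/6
  3 → 4: 1/7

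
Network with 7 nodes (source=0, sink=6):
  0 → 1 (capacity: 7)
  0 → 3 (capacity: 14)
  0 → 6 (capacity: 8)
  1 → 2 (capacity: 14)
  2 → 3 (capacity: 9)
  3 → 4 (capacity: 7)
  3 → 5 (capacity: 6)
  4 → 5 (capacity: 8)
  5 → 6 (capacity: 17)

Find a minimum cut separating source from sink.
Min cut value = 21, edges: (0,6), (3,4), (3,5)

Min cut value: 21
Partition: S = [0, 1, 2, 3], T = [4, 5, 6]
Cut edges: (0,6), (3,4), (3,5)

By max-flow min-cut theorem, max flow = min cut = 21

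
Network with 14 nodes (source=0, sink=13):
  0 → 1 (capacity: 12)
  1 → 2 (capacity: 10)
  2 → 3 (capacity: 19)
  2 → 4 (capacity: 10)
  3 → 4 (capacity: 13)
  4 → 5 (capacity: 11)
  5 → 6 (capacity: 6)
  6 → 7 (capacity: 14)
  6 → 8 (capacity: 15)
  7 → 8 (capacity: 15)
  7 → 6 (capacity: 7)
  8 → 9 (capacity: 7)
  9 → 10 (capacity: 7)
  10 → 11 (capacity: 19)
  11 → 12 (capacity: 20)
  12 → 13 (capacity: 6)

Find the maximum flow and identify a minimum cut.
Max flow = 6, Min cut edges: (12,13)

Maximum flow: 6
Minimum cut: (12,13)
Partition: S = [0, 1, 2, 3, 4, 5, 6, 7, 8, 9, 10, 11, 12], T = [13]

Max-flow min-cut theorem verified: both equal 6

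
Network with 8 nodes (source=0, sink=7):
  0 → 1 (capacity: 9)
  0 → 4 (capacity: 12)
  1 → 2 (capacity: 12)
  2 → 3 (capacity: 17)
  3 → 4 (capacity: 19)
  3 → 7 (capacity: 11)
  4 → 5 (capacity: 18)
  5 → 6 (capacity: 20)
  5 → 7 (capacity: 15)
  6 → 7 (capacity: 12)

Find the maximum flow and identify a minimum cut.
Max flow = 21, Min cut edges: (0,1), (0,4)

Maximum flow: 21
Minimum cut: (0,1), (0,4)
Partition: S = [0], T = [1, 2, 3, 4, 5, 6, 7]

Max-flow min-cut theorem verified: both equal 21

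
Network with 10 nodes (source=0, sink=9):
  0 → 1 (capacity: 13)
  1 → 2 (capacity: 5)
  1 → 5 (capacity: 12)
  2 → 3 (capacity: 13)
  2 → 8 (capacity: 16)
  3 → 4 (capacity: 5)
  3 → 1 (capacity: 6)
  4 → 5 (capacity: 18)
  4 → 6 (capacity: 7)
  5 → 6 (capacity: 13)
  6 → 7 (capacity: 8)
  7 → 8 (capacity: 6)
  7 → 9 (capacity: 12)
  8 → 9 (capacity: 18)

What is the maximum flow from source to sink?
Maximum flow = 13

Max flow: 13

Flow assignment:
  0 → 1: 13/13
  1 → 2: 5/5
  1 → 5: 8/12
  2 → 8: 5/16
  5 → 6: 8/13
  6 → 7: 8/8
  7 → 9: 8/12
  8 → 9: 5/18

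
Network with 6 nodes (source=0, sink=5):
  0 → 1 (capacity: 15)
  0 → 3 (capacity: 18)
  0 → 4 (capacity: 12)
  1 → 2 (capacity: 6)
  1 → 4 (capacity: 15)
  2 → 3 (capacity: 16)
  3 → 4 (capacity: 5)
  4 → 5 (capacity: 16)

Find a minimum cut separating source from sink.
Min cut value = 16, edges: (4,5)

Min cut value: 16
Partition: S = [0, 1, 2, 3, 4], T = [5]
Cut edges: (4,5)

By max-flow min-cut theorem, max flow = min cut = 16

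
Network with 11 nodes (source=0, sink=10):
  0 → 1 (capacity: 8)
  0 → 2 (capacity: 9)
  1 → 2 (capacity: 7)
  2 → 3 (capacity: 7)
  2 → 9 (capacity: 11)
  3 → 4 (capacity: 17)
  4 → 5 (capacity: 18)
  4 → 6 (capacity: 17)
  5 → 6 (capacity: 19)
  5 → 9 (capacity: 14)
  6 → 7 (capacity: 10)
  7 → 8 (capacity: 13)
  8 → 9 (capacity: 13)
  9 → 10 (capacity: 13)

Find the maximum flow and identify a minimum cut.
Max flow = 13, Min cut edges: (9,10)

Maximum flow: 13
Minimum cut: (9,10)
Partition: S = [0, 1, 2, 3, 4, 5, 6, 7, 8, 9], T = [10]

Max-flow min-cut theorem verified: both equal 13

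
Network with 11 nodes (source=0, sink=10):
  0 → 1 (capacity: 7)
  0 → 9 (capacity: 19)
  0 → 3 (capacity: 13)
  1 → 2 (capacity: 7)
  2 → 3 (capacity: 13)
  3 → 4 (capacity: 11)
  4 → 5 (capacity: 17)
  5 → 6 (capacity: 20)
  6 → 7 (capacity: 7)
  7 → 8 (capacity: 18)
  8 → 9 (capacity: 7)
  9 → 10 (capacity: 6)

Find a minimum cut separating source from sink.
Min cut value = 6, edges: (9,10)

Min cut value: 6
Partition: S = [0, 1, 2, 3, 4, 5, 6, 7, 8, 9], T = [10]
Cut edges: (9,10)

By max-flow min-cut theorem, max flow = min cut = 6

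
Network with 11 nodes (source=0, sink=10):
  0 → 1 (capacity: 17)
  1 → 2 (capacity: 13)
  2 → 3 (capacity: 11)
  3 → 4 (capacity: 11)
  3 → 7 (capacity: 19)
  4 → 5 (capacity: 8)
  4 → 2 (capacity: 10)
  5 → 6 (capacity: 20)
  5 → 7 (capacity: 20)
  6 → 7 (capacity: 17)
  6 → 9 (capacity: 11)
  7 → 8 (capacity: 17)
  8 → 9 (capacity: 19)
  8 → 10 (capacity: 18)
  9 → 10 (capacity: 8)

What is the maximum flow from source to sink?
Maximum flow = 11

Max flow: 11

Flow assignment:
  0 → 1: 11/17
  1 → 2: 11/13
  2 → 3: 11/11
  3 → 7: 11/19
  7 → 8: 11/17
  8 → 10: 11/18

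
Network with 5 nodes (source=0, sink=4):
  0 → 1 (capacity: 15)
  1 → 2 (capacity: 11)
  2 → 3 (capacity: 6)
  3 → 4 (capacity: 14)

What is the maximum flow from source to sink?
Maximum flow = 6

Max flow: 6

Flow assignment:
  0 → 1: 6/15
  1 → 2: 6/11
  2 → 3: 6/6
  3 → 4: 6/14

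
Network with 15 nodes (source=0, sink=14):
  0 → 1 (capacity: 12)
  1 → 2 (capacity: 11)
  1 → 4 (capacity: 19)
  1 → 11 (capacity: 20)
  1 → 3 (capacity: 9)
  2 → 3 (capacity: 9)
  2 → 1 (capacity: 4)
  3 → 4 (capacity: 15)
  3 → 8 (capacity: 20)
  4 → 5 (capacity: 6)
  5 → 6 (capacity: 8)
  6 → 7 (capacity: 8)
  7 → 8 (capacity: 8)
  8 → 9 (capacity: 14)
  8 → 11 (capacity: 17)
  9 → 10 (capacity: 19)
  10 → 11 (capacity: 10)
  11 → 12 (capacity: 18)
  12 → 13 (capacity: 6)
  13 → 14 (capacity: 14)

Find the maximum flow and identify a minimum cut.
Max flow = 6, Min cut edges: (12,13)

Maximum flow: 6
Minimum cut: (12,13)
Partition: S = [0, 1, 2, 3, 4, 5, 6, 7, 8, 9, 10, 11, 12], T = [13, 14]

Max-flow min-cut theorem verified: both equal 6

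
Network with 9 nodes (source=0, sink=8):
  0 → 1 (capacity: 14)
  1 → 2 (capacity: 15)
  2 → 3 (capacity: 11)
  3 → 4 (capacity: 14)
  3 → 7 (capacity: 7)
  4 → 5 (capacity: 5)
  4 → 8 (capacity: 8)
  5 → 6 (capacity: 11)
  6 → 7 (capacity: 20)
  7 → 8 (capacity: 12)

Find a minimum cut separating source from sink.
Min cut value = 11, edges: (2,3)

Min cut value: 11
Partition: S = [0, 1, 2], T = [3, 4, 5, 6, 7, 8]
Cut edges: (2,3)

By max-flow min-cut theorem, max flow = min cut = 11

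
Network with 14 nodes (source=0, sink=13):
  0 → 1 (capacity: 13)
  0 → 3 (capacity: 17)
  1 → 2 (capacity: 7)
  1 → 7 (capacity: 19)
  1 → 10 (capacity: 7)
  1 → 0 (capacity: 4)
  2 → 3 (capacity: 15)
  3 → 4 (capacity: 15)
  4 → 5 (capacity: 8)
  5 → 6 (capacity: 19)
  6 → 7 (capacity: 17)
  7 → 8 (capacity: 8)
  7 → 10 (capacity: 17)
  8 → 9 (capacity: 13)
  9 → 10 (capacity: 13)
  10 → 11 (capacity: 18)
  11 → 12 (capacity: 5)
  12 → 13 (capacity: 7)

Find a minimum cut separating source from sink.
Min cut value = 5, edges: (11,12)

Min cut value: 5
Partition: S = [0, 1, 2, 3, 4, 5, 6, 7, 8, 9, 10, 11], T = [12, 13]
Cut edges: (11,12)

By max-flow min-cut theorem, max flow = min cut = 5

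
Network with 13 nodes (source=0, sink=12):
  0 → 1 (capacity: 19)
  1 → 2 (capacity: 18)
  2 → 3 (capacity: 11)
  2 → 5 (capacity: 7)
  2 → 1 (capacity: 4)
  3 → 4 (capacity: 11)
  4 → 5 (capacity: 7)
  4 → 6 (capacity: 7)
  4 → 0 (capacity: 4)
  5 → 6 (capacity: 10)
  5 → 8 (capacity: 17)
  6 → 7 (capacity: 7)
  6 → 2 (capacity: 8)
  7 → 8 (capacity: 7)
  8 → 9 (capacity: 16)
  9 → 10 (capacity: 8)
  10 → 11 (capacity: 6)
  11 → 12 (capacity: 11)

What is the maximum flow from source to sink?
Maximum flow = 6

Max flow: 6

Flow assignment:
  0 → 1: 10/19
  1 → 2: 10/18
  2 → 3: 11/11
  2 → 5: 2/7
  3 → 4: 11/11
  4 → 6: 7/7
  4 → 0: 4/4
  5 → 8: 2/17
  6 → 7: 4/7
  6 → 2: 3/8
  7 → 8: 4/7
  8 → 9: 6/16
  9 → 10: 6/8
  10 → 11: 6/6
  11 → 12: 6/11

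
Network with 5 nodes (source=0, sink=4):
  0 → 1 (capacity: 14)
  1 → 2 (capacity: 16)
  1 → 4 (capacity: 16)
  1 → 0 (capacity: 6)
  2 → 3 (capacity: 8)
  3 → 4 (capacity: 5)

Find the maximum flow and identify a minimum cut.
Max flow = 14, Min cut edges: (0,1)

Maximum flow: 14
Minimum cut: (0,1)
Partition: S = [0], T = [1, 2, 3, 4]

Max-flow min-cut theorem verified: both equal 14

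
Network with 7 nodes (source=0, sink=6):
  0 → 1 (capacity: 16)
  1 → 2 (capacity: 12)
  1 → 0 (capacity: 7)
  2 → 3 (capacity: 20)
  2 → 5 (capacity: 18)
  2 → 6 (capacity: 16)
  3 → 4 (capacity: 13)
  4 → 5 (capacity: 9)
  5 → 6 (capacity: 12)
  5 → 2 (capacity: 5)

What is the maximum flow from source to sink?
Maximum flow = 12

Max flow: 12

Flow assignment:
  0 → 1: 12/16
  1 → 2: 12/12
  2 → 6: 12/16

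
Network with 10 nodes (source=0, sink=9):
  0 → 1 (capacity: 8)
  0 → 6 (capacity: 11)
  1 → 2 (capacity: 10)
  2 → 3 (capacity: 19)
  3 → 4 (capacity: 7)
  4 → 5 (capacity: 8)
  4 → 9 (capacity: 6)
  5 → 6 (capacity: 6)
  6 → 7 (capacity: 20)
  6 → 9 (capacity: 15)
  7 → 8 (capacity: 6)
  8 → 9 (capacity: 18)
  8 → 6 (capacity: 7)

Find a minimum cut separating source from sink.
Min cut value = 18, edges: (0,6), (3,4)

Min cut value: 18
Partition: S = [0, 1, 2, 3], T = [4, 5, 6, 7, 8, 9]
Cut edges: (0,6), (3,4)

By max-flow min-cut theorem, max flow = min cut = 18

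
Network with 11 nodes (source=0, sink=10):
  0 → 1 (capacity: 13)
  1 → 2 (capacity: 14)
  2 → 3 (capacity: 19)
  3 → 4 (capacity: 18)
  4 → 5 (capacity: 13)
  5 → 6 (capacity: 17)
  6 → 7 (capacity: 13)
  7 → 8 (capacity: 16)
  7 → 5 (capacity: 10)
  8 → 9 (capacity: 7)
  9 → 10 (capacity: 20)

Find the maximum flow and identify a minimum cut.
Max flow = 7, Min cut edges: (8,9)

Maximum flow: 7
Minimum cut: (8,9)
Partition: S = [0, 1, 2, 3, 4, 5, 6, 7, 8], T = [9, 10]

Max-flow min-cut theorem verified: both equal 7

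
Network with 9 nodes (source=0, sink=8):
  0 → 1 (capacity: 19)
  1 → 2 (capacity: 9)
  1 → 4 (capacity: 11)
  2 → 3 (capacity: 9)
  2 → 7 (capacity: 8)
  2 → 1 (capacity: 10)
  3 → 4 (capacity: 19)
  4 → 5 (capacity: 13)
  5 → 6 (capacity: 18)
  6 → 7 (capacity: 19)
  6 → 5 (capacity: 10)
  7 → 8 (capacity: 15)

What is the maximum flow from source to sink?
Maximum flow = 15

Max flow: 15

Flow assignment:
  0 → 1: 15/19
  1 → 2: 4/9
  1 → 4: 11/11
  2 → 7: 4/8
  4 → 5: 11/13
  5 → 6: 11/18
  6 → 7: 11/19
  7 → 8: 15/15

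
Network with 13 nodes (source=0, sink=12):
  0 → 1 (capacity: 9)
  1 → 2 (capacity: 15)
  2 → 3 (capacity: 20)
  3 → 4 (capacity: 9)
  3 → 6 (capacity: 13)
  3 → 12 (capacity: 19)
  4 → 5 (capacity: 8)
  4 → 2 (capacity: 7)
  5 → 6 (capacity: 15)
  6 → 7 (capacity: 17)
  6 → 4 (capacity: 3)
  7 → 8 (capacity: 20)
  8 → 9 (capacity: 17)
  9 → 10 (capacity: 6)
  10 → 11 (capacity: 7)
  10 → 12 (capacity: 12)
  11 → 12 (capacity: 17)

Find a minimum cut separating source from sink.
Min cut value = 9, edges: (0,1)

Min cut value: 9
Partition: S = [0], T = [1, 2, 3, 4, 5, 6, 7, 8, 9, 10, 11, 12]
Cut edges: (0,1)

By max-flow min-cut theorem, max flow = min cut = 9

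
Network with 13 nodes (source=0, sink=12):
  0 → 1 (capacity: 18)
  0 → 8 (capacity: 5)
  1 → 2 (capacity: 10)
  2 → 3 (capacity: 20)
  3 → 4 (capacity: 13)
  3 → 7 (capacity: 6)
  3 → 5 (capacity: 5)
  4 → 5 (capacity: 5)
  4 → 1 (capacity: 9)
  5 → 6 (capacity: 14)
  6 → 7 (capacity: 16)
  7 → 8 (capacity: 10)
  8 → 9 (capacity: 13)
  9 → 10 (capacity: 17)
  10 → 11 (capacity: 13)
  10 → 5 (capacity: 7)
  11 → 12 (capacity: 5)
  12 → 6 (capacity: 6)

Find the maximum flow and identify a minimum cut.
Max flow = 5, Min cut edges: (11,12)

Maximum flow: 5
Minimum cut: (11,12)
Partition: S = [0, 1, 2, 3, 4, 5, 6, 7, 8, 9, 10, 11], T = [12]

Max-flow min-cut theorem verified: both equal 5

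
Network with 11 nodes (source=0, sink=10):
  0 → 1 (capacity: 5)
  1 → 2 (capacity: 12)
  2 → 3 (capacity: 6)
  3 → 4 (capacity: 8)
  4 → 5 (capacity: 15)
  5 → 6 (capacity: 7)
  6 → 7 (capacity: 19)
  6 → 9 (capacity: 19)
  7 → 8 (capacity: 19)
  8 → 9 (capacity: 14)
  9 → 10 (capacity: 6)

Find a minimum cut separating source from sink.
Min cut value = 5, edges: (0,1)

Min cut value: 5
Partition: S = [0], T = [1, 2, 3, 4, 5, 6, 7, 8, 9, 10]
Cut edges: (0,1)

By max-flow min-cut theorem, max flow = min cut = 5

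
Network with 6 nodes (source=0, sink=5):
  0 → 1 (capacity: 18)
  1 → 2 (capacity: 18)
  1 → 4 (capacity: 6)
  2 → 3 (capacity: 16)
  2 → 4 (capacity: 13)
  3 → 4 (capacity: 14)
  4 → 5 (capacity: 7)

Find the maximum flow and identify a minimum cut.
Max flow = 7, Min cut edges: (4,5)

Maximum flow: 7
Minimum cut: (4,5)
Partition: S = [0, 1, 2, 3, 4], T = [5]

Max-flow min-cut theorem verified: both equal 7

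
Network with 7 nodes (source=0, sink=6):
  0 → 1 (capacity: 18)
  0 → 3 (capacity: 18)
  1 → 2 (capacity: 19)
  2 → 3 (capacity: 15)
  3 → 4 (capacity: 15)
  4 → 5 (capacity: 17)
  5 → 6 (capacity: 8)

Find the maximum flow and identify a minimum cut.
Max flow = 8, Min cut edges: (5,6)

Maximum flow: 8
Minimum cut: (5,6)
Partition: S = [0, 1, 2, 3, 4, 5], T = [6]

Max-flow min-cut theorem verified: both equal 8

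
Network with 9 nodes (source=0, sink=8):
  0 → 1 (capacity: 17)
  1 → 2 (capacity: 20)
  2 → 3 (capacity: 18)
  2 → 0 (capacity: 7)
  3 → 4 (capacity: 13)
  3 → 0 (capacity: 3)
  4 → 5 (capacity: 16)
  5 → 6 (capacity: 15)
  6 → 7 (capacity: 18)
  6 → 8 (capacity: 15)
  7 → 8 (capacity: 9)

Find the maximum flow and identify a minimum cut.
Max flow = 13, Min cut edges: (3,4)

Maximum flow: 13
Minimum cut: (3,4)
Partition: S = [0, 1, 2, 3], T = [4, 5, 6, 7, 8]

Max-flow min-cut theorem verified: both equal 13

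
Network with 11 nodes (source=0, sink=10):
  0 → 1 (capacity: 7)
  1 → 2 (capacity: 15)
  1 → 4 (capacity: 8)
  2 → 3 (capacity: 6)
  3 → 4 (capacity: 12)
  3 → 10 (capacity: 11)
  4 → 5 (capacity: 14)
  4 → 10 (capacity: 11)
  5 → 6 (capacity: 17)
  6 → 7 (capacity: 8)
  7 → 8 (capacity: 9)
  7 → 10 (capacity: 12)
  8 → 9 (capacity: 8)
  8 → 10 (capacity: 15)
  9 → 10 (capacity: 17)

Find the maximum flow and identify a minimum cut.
Max flow = 7, Min cut edges: (0,1)

Maximum flow: 7
Minimum cut: (0,1)
Partition: S = [0], T = [1, 2, 3, 4, 5, 6, 7, 8, 9, 10]

Max-flow min-cut theorem verified: both equal 7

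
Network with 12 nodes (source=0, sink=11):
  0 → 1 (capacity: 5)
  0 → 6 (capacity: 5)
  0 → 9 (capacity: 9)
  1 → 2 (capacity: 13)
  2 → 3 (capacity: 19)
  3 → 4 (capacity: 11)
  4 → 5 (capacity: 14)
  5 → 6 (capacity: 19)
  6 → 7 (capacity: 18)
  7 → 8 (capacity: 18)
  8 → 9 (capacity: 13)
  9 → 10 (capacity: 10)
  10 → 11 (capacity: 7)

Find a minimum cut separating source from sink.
Min cut value = 7, edges: (10,11)

Min cut value: 7
Partition: S = [0, 1, 2, 3, 4, 5, 6, 7, 8, 9, 10], T = [11]
Cut edges: (10,11)

By max-flow min-cut theorem, max flow = min cut = 7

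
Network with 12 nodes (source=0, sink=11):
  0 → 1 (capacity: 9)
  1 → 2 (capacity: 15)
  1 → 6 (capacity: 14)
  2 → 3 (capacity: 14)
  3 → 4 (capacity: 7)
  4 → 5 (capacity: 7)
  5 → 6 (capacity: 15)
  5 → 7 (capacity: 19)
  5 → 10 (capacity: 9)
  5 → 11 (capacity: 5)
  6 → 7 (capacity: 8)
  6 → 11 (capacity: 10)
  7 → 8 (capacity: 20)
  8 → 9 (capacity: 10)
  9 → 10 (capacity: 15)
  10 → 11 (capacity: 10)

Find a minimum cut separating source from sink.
Min cut value = 9, edges: (0,1)

Min cut value: 9
Partition: S = [0], T = [1, 2, 3, 4, 5, 6, 7, 8, 9, 10, 11]
Cut edges: (0,1)

By max-flow min-cut theorem, max flow = min cut = 9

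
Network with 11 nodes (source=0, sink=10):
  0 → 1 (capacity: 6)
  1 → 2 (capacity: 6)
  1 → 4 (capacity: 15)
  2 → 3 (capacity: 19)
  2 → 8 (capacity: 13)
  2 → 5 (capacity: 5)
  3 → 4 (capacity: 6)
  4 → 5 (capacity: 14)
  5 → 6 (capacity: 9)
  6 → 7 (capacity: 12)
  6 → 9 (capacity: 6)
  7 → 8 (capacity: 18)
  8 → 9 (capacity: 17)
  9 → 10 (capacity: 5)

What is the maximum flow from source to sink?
Maximum flow = 5

Max flow: 5

Flow assignment:
  0 → 1: 5/6
  1 → 2: 5/6
  2 → 8: 5/13
  8 → 9: 5/17
  9 → 10: 5/5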